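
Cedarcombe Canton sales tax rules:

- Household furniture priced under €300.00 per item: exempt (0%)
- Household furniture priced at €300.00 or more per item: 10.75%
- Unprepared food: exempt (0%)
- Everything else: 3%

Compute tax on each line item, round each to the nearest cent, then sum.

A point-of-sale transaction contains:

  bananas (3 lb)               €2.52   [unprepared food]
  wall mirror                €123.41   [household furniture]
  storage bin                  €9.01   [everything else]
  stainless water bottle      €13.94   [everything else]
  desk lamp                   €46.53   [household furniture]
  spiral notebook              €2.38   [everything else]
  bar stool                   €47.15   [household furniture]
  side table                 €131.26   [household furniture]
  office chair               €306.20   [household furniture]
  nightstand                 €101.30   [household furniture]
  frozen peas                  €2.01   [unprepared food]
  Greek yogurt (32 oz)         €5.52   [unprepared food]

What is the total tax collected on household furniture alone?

€32.92

Wall mirror €123.41: household furniture, under €300.00 → 0% → €0.00
Desk lamp €46.53: household furniture, under €300.00 → 0% → €0.00
Bar stool €47.15: household furniture, under €300.00 → 0% → €0.00
Side table €131.26: household furniture, under €300.00 → 0% → €0.00
Office chair €306.20: household furniture, €300.00 or more → 10.75% → €32.92
Nightstand €101.30: household furniture, under €300.00 → 0% → €0.00
Tax on household furniture = €0.00 + €0.00 + €0.00 + €0.00 + €32.92 + €0.00 = €32.92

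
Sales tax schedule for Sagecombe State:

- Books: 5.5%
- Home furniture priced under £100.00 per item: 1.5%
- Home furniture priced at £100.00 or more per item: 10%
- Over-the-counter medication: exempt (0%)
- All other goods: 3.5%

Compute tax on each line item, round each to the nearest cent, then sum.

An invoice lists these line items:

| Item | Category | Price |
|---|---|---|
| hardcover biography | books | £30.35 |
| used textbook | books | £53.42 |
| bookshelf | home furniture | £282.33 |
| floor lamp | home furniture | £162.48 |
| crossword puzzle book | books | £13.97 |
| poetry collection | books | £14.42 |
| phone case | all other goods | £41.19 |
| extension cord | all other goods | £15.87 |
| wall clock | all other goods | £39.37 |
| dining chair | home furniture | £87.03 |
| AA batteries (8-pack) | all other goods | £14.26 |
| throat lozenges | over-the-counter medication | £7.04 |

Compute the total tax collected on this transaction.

Hardcover biography £30.35: books → 5.5% → £1.67
Used textbook £53.42: books → 5.5% → £2.94
Bookshelf £282.33: home furniture, £100.00 or more → 10% → £28.23
Floor lamp £162.48: home furniture, £100.00 or more → 10% → £16.25
Crossword puzzle book £13.97: books → 5.5% → £0.77
Poetry collection £14.42: books → 5.5% → £0.79
Phone case £41.19: all other goods → 3.5% → £1.44
Extension cord £15.87: all other goods → 3.5% → £0.56
Wall clock £39.37: all other goods → 3.5% → £1.38
Dining chair £87.03: home furniture, under £100.00 → 1.5% → £1.31
AA batteries (8-pack) £14.26: all other goods → 3.5% → £0.50
Throat lozenges £7.04: over-the-counter medication → 0% → £0.00
Total tax = £1.67 + £2.94 + £28.23 + £16.25 + £0.77 + £0.79 + £1.44 + £0.56 + £1.38 + £1.31 + £0.50 = £55.84

£55.84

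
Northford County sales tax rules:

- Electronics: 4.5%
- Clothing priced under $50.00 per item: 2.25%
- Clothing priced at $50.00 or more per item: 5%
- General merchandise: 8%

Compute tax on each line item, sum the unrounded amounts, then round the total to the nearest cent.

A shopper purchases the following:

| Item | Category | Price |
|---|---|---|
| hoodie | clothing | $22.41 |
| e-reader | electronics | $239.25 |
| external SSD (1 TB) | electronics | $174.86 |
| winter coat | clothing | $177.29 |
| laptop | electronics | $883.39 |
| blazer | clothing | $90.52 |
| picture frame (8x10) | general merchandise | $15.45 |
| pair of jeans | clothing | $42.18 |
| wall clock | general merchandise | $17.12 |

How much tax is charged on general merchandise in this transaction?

Picture frame (8x10) $15.45: general merchandise → 8% → $1.236
Wall clock $17.12: general merchandise → 8% → $1.3696
Tax on general merchandise: unrounded sum = $2.6056 → $2.61

$2.61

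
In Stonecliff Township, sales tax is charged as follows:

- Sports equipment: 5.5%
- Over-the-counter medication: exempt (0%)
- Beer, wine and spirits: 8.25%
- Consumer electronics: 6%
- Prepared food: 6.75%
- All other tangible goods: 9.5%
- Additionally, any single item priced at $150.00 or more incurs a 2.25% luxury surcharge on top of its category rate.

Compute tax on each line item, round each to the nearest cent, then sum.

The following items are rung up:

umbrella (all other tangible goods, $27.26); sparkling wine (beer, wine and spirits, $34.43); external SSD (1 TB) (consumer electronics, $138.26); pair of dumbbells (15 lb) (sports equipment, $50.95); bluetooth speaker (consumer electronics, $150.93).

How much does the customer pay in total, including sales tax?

Umbrella $27.26: all other tangible goods → 9.5% → $2.59
Sparkling wine $34.43: beer, wine and spirits → 8.25% → $2.84
External SSD (1 TB) $138.26: consumer electronics → 6% → $8.30
Pair of dumbbells (15 lb) $50.95: sports equipment → 5.5% → $2.80
Bluetooth speaker $150.93: consumer electronics → 6% + 2.25% surcharge = 8.25% → $12.45
Subtotal = $401.83; tax = $28.98; total due = $430.81

$430.81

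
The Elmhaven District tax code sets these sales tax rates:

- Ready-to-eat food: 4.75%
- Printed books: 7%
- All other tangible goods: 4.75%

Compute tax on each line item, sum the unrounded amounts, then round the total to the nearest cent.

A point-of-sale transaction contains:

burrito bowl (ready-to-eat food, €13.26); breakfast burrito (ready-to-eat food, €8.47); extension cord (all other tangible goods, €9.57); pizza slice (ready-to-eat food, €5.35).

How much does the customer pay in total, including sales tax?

Burrito bowl €13.26: ready-to-eat food → 4.75% → €0.62985
Breakfast burrito €8.47: ready-to-eat food → 4.75% → €0.402325
Extension cord €9.57: all other tangible goods → 4.75% → €0.454575
Pizza slice €5.35: ready-to-eat food → 4.75% → €0.254125
Subtotal = €36.65; unrounded tax = €1.740875 → €1.74; total due = €38.39

€38.39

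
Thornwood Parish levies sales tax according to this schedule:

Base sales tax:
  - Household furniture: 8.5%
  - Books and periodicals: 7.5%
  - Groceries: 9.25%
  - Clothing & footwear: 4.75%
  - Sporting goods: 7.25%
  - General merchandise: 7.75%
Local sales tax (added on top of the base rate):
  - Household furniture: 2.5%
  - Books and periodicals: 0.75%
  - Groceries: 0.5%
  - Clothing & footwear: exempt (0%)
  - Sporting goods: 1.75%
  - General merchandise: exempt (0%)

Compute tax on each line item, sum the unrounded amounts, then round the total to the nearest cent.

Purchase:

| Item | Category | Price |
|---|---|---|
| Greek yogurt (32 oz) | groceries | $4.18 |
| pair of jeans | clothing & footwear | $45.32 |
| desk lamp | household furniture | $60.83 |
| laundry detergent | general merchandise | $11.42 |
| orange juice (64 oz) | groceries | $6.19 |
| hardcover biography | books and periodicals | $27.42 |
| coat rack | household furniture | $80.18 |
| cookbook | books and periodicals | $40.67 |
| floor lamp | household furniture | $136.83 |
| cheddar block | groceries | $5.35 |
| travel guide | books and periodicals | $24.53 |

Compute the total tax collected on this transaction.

$42.77

Greek yogurt (32 oz) $4.18: groceries → 9.25% + 0.5% local = 9.75% → $0.40755
Pair of jeans $45.32: clothing & footwear → 4.75% + 0% local = 4.75% → $2.1527
Desk lamp $60.83: household furniture → 8.5% + 2.5% local = 11% → $6.6913
Laundry detergent $11.42: general merchandise → 7.75% + 0% local = 7.75% → $0.88505
Orange juice (64 oz) $6.19: groceries → 9.25% + 0.5% local = 9.75% → $0.603525
Hardcover biography $27.42: books and periodicals → 7.5% + 0.75% local = 8.25% → $2.26215
Coat rack $80.18: household furniture → 8.5% + 2.5% local = 11% → $8.8198
Cookbook $40.67: books and periodicals → 7.5% + 0.75% local = 8.25% → $3.355275
Floor lamp $136.83: household furniture → 8.5% + 2.5% local = 11% → $15.0513
Cheddar block $5.35: groceries → 9.25% + 0.5% local = 9.75% → $0.521625
Travel guide $24.53: books and periodicals → 7.5% + 0.75% local = 8.25% → $2.023725
Unrounded tax sum = $42.774 → $42.77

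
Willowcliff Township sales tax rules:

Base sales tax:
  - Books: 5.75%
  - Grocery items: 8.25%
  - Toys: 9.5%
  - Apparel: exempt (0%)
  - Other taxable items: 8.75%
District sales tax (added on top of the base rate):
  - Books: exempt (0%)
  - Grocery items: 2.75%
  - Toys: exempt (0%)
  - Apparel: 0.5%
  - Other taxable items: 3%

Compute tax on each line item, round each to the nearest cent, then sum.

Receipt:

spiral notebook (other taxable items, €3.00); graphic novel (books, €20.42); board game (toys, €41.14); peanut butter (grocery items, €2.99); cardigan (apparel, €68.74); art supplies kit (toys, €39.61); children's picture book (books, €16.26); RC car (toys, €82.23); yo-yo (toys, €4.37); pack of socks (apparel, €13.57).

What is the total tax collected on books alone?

Graphic novel €20.42: books → 5.75% + 0% district = 5.75% → €1.17
Children's picture book €16.26: books → 5.75% + 0% district = 5.75% → €0.93
Tax on books = €1.17 + €0.93 = €2.10

€2.10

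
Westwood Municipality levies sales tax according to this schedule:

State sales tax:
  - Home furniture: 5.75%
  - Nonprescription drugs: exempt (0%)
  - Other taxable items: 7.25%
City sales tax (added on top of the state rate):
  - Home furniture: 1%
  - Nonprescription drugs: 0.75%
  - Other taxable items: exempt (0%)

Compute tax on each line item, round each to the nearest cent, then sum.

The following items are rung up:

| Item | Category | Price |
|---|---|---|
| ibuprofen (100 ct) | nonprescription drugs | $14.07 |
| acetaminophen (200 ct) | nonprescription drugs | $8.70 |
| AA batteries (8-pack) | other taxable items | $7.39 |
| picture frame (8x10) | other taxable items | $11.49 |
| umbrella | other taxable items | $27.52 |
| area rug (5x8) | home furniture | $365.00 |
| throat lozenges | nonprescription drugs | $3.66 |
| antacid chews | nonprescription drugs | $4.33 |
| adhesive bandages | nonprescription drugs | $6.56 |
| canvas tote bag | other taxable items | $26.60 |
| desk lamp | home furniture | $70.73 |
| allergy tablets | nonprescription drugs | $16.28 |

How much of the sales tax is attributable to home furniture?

$29.41

Area rug (5x8) $365.00: home furniture → 5.75% + 1% city = 6.75% → $24.64
Desk lamp $70.73: home furniture → 5.75% + 1% city = 6.75% → $4.77
Tax on home furniture = $24.64 + $4.77 = $29.41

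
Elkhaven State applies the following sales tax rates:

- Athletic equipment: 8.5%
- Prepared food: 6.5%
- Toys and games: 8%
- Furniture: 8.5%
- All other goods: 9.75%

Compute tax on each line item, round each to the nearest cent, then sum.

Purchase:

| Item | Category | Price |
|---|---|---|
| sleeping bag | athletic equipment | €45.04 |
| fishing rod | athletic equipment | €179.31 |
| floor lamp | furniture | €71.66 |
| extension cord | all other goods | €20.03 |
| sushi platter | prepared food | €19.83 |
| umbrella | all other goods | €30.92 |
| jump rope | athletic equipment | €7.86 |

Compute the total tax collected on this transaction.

€32.08

Sleeping bag €45.04: athletic equipment → 8.5% → €3.83
Fishing rod €179.31: athletic equipment → 8.5% → €15.24
Floor lamp €71.66: furniture → 8.5% → €6.09
Extension cord €20.03: all other goods → 9.75% → €1.95
Sushi platter €19.83: prepared food → 6.5% → €1.29
Umbrella €30.92: all other goods → 9.75% → €3.01
Jump rope €7.86: athletic equipment → 8.5% → €0.67
Total tax = €3.83 + €15.24 + €6.09 + €1.95 + €1.29 + €3.01 + €0.67 = €32.08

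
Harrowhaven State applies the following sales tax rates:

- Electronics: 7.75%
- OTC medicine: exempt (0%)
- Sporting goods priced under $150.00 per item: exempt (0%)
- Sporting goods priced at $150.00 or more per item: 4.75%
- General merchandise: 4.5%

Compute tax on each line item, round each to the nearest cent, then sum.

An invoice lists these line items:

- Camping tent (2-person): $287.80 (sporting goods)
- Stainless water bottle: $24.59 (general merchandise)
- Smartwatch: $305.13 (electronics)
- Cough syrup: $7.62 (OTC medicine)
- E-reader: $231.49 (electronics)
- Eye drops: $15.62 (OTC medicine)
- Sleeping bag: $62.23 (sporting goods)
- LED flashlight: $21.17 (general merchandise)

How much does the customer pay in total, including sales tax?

$1012.97

Camping tent (2-person) $287.80: sporting goods, $150.00 or more → 4.75% → $13.67
Stainless water bottle $24.59: general merchandise → 4.5% → $1.11
Smartwatch $305.13: electronics → 7.75% → $23.65
Cough syrup $7.62: OTC medicine → 0% → $0.00
E-reader $231.49: electronics → 7.75% → $17.94
Eye drops $15.62: OTC medicine → 0% → $0.00
Sleeping bag $62.23: sporting goods, under $150.00 → 0% → $0.00
LED flashlight $21.17: general merchandise → 4.5% → $0.95
Subtotal = $955.65; tax = $57.32; total due = $1012.97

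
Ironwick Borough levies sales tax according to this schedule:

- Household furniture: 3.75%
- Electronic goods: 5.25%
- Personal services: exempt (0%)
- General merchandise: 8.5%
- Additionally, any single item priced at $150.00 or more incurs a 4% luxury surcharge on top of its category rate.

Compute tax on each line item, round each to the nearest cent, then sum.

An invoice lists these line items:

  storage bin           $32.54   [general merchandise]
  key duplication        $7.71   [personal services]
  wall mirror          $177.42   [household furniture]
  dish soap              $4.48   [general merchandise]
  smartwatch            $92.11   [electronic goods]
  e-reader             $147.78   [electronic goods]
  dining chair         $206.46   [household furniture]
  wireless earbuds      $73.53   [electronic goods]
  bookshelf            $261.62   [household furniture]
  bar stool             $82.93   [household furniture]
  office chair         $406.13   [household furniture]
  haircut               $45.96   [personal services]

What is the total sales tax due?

$104.23

Storage bin $32.54: general merchandise → 8.5% → $2.77
Key duplication $7.71: personal services → 0% → $0.00
Wall mirror $177.42: household furniture → 3.75% + 4% surcharge = 7.75% → $13.75
Dish soap $4.48: general merchandise → 8.5% → $0.38
Smartwatch $92.11: electronic goods → 5.25% → $4.84
E-reader $147.78: electronic goods → 5.25% → $7.76
Dining chair $206.46: household furniture → 3.75% + 4% surcharge = 7.75% → $16.00
Wireless earbuds $73.53: electronic goods → 5.25% → $3.86
Bookshelf $261.62: household furniture → 3.75% + 4% surcharge = 7.75% → $20.28
Bar stool $82.93: household furniture → 3.75% → $3.11
Office chair $406.13: household furniture → 3.75% + 4% surcharge = 7.75% → $31.48
Haircut $45.96: personal services → 0% → $0.00
Total tax = $2.77 + $13.75 + $0.38 + $4.84 + $7.76 + $16.00 + $3.86 + $20.28 + $3.11 + $31.48 = $104.23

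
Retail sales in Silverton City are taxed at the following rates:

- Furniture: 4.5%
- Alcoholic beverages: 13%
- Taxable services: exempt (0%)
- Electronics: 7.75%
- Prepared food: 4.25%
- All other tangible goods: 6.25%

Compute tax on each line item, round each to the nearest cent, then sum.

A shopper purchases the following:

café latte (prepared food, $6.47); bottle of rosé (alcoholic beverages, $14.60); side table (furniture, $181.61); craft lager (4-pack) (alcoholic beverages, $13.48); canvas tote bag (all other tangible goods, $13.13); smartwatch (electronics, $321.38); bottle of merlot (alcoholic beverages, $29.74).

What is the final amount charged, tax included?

Café latte $6.47: prepared food → 4.25% → $0.27
Bottle of rosé $14.60: alcoholic beverages → 13% → $1.90
Side table $181.61: furniture → 4.5% → $8.17
Craft lager (4-pack) $13.48: alcoholic beverages → 13% → $1.75
Canvas tote bag $13.13: all other tangible goods → 6.25% → $0.82
Smartwatch $321.38: electronics → 7.75% → $24.91
Bottle of merlot $29.74: alcoholic beverages → 13% → $3.87
Subtotal = $580.41; tax = $41.69; total due = $622.10

$622.10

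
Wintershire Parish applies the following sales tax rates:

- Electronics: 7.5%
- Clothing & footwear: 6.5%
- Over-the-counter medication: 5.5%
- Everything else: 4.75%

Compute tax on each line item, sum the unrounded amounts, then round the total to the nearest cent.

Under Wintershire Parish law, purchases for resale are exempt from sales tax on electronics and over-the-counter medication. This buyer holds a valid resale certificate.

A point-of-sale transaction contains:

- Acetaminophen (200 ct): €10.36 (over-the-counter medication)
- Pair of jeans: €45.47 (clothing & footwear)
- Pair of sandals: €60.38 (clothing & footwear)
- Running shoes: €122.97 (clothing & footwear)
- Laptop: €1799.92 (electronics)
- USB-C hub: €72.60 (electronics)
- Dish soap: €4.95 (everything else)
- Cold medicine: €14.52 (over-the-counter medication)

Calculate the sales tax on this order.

Acetaminophen (200 ct) €10.36: over-the-counter medication, buyer-exempt → 0% → €0.00
Pair of jeans €45.47: clothing & footwear → 6.5% → €2.95555
Pair of sandals €60.38: clothing & footwear → 6.5% → €3.9247
Running shoes €122.97: clothing & footwear → 6.5% → €7.99305
Laptop €1799.92: electronics, buyer-exempt → 0% → €0.00
USB-C hub €72.60: electronics, buyer-exempt → 0% → €0.00
Dish soap €4.95: everything else → 4.75% → €0.235125
Cold medicine €14.52: over-the-counter medication, buyer-exempt → 0% → €0.00
Unrounded tax sum = €15.108425 → €15.11

€15.11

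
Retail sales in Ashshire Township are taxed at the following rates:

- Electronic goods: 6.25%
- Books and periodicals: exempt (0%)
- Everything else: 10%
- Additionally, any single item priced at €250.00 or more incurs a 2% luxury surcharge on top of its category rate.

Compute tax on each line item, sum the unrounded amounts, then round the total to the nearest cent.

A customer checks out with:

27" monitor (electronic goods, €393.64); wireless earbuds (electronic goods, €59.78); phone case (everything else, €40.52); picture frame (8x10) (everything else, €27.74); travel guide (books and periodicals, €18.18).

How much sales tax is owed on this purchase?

€43.04

27" monitor €393.64: electronic goods → 6.25% + 2% surcharge = 8.25% → €32.4753
Wireless earbuds €59.78: electronic goods → 6.25% → €3.73625
Phone case €40.52: everything else → 10% → €4.052
Picture frame (8x10) €27.74: everything else → 10% → €2.774
Travel guide €18.18: books and periodicals → 0% → €0.00
Unrounded tax sum = €43.03755 → €43.04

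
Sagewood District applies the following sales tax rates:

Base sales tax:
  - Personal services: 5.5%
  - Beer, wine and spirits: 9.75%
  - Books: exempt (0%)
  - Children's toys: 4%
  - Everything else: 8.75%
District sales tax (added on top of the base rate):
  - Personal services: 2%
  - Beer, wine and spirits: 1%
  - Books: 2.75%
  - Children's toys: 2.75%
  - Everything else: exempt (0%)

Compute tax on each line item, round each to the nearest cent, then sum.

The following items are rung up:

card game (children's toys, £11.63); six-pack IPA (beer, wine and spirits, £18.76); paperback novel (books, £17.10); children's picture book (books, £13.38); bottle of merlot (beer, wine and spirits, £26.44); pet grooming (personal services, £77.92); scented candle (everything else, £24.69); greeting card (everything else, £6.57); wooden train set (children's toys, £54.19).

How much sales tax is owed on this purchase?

£18.72

Card game £11.63: children's toys → 4% + 2.75% district = 6.75% → £0.79
Six-pack IPA £18.76: beer, wine and spirits → 9.75% + 1% district = 10.75% → £2.02
Paperback novel £17.10: books → 0% + 2.75% district = 2.75% → £0.47
Children's picture book £13.38: books → 0% + 2.75% district = 2.75% → £0.37
Bottle of merlot £26.44: beer, wine and spirits → 9.75% + 1% district = 10.75% → £2.84
Pet grooming £77.92: personal services → 5.5% + 2% district = 7.5% → £5.84
Scented candle £24.69: everything else → 8.75% + 0% district = 8.75% → £2.16
Greeting card £6.57: everything else → 8.75% + 0% district = 8.75% → £0.57
Wooden train set £54.19: children's toys → 4% + 2.75% district = 6.75% → £3.66
Total tax = £0.79 + £2.02 + £0.47 + £0.37 + £2.84 + £5.84 + £2.16 + £0.57 + £3.66 = £18.72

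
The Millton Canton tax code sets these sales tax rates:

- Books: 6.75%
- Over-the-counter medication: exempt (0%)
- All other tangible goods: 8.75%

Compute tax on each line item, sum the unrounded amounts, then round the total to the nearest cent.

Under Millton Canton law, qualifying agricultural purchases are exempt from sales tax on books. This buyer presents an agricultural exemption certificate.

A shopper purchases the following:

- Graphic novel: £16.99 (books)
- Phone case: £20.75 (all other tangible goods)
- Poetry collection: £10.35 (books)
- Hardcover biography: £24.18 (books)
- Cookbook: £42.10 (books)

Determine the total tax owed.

Graphic novel £16.99: books, buyer-exempt → 0% → £0.00
Phone case £20.75: all other tangible goods → 8.75% → £1.815625
Poetry collection £10.35: books, buyer-exempt → 0% → £0.00
Hardcover biography £24.18: books, buyer-exempt → 0% → £0.00
Cookbook £42.10: books, buyer-exempt → 0% → £0.00
Unrounded tax sum = £1.815625 → £1.82

£1.82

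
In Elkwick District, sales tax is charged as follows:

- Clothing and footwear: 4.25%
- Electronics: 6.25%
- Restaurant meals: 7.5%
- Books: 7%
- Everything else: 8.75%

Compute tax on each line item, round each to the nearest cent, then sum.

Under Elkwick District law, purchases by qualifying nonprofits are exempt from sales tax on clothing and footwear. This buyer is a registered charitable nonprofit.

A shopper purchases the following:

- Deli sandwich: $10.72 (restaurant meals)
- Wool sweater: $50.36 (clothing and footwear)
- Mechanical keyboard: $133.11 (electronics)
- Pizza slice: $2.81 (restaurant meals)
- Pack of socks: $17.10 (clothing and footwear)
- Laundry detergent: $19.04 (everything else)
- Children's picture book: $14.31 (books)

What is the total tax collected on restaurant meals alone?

Deli sandwich $10.72: restaurant meals → 7.5% → $0.80
Pizza slice $2.81: restaurant meals → 7.5% → $0.21
Tax on restaurant meals = $0.80 + $0.21 = $1.01

$1.01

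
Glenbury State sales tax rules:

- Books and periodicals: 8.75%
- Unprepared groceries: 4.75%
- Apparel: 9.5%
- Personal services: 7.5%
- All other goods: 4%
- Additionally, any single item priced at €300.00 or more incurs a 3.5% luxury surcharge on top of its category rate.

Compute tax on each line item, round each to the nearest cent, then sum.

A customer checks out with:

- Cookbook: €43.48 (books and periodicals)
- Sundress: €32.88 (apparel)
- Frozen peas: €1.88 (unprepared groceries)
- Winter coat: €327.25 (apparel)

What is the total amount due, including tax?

Cookbook €43.48: books and periodicals → 8.75% → €3.80
Sundress €32.88: apparel → 9.5% → €3.12
Frozen peas €1.88: unprepared groceries → 4.75% → €0.09
Winter coat €327.25: apparel → 9.5% + 3.5% surcharge = 13% → €42.54
Subtotal = €405.49; tax = €49.55; total due = €455.04

€455.04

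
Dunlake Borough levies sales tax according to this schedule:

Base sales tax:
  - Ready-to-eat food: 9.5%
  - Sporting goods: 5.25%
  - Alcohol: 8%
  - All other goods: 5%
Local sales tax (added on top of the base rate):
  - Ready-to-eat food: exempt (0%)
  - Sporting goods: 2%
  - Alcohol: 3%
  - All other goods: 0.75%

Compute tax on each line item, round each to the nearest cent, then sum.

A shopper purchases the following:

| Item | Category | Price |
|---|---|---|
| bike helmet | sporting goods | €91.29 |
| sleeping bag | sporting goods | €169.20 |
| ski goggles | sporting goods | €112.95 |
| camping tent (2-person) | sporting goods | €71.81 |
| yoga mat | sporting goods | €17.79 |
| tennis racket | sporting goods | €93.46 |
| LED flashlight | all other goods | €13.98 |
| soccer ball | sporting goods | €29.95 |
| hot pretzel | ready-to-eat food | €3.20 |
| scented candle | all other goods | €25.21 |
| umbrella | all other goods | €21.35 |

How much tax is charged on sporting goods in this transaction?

Bike helmet €91.29: sporting goods → 5.25% + 2% local = 7.25% → €6.62
Sleeping bag €169.20: sporting goods → 5.25% + 2% local = 7.25% → €12.27
Ski goggles €112.95: sporting goods → 5.25% + 2% local = 7.25% → €8.19
Camping tent (2-person) €71.81: sporting goods → 5.25% + 2% local = 7.25% → €5.21
Yoga mat €17.79: sporting goods → 5.25% + 2% local = 7.25% → €1.29
Tennis racket €93.46: sporting goods → 5.25% + 2% local = 7.25% → €6.78
Soccer ball €29.95: sporting goods → 5.25% + 2% local = 7.25% → €2.17
Tax on sporting goods = €6.62 + €12.27 + €8.19 + €5.21 + €1.29 + €6.78 + €2.17 = €42.53

€42.53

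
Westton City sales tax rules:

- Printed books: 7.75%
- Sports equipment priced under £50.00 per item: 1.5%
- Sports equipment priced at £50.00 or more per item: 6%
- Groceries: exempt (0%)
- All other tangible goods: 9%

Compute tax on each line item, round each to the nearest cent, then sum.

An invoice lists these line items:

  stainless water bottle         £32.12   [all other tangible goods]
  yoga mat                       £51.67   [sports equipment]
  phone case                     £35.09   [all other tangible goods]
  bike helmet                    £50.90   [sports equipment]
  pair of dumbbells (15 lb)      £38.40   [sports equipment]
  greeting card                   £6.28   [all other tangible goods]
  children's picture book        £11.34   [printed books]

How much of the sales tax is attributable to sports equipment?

£6.73

Yoga mat £51.67: sports equipment, £50.00 or more → 6% → £3.10
Bike helmet £50.90: sports equipment, £50.00 or more → 6% → £3.05
Pair of dumbbells (15 lb) £38.40: sports equipment, under £50.00 → 1.5% → £0.58
Tax on sports equipment = £3.10 + £3.05 + £0.58 = £6.73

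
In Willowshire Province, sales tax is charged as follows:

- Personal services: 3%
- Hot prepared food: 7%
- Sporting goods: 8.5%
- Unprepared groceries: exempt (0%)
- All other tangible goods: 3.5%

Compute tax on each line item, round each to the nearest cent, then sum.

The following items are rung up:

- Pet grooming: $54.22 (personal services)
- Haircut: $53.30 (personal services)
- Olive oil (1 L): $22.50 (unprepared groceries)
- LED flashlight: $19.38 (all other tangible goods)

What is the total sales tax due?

$3.91

Pet grooming $54.22: personal services → 3% → $1.63
Haircut $53.30: personal services → 3% → $1.60
Olive oil (1 L) $22.50: unprepared groceries → 0% → $0.00
LED flashlight $19.38: all other tangible goods → 3.5% → $0.68
Total tax = $1.63 + $1.60 + $0.68 = $3.91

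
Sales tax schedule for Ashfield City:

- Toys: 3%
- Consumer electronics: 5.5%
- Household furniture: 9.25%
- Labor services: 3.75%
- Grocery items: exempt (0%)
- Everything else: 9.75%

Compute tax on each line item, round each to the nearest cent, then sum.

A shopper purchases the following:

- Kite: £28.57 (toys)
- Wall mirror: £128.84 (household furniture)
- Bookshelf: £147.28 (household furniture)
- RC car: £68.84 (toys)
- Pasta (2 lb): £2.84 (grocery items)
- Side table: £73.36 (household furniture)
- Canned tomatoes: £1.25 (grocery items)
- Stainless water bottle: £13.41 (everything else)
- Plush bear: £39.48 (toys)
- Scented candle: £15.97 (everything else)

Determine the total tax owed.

£39.31

Kite £28.57: toys → 3% → £0.86
Wall mirror £128.84: household furniture → 9.25% → £11.92
Bookshelf £147.28: household furniture → 9.25% → £13.62
RC car £68.84: toys → 3% → £2.07
Pasta (2 lb) £2.84: grocery items → 0% → £0.00
Side table £73.36: household furniture → 9.25% → £6.79
Canned tomatoes £1.25: grocery items → 0% → £0.00
Stainless water bottle £13.41: everything else → 9.75% → £1.31
Plush bear £39.48: toys → 3% → £1.18
Scented candle £15.97: everything else → 9.75% → £1.56
Total tax = £0.86 + £11.92 + £13.62 + £2.07 + £6.79 + £1.31 + £1.18 + £1.56 = £39.31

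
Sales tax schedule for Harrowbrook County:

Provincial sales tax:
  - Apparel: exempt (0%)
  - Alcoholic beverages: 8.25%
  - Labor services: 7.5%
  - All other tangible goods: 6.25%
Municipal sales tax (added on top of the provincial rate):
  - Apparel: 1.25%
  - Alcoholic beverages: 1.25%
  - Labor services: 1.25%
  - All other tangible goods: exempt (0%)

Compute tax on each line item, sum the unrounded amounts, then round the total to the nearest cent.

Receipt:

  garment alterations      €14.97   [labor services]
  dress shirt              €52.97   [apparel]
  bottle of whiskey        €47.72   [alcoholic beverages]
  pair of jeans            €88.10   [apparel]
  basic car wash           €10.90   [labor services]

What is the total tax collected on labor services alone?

€2.26

Garment alterations €14.97: labor services → 7.5% + 1.25% municipal = 8.75% → €1.309875
Basic car wash €10.90: labor services → 7.5% + 1.25% municipal = 8.75% → €0.95375
Tax on labor services: unrounded sum = €2.263625 → €2.26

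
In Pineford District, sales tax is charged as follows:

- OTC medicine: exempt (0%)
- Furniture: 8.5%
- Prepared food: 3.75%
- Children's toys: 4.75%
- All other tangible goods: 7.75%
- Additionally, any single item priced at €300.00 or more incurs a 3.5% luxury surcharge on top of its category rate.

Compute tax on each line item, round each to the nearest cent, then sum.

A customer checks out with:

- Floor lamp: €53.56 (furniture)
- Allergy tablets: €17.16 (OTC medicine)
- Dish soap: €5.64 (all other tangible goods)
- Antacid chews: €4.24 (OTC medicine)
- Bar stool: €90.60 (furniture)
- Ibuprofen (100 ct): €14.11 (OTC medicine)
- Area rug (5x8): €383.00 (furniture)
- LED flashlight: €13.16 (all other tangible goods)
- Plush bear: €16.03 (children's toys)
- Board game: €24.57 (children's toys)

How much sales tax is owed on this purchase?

Floor lamp €53.56: furniture → 8.5% → €4.55
Allergy tablets €17.16: OTC medicine → 0% → €0.00
Dish soap €5.64: all other tangible goods → 7.75% → €0.44
Antacid chews €4.24: OTC medicine → 0% → €0.00
Bar stool €90.60: furniture → 8.5% → €7.70
Ibuprofen (100 ct) €14.11: OTC medicine → 0% → €0.00
Area rug (5x8) €383.00: furniture → 8.5% + 3.5% surcharge = 12% → €45.96
LED flashlight €13.16: all other tangible goods → 7.75% → €1.02
Plush bear €16.03: children's toys → 4.75% → €0.76
Board game €24.57: children's toys → 4.75% → €1.17
Total tax = €4.55 + €0.44 + €7.70 + €45.96 + €1.02 + €0.76 + €1.17 = €61.60

€61.60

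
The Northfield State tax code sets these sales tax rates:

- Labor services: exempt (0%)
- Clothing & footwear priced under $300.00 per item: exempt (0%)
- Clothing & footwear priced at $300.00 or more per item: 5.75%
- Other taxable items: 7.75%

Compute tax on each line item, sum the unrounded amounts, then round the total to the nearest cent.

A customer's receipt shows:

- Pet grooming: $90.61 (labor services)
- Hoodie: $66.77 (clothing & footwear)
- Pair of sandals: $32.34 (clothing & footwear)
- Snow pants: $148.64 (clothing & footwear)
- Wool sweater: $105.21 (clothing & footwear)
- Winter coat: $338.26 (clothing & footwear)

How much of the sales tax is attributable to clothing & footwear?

$19.45

Hoodie $66.77: clothing & footwear, under $300.00 → 0% → $0.00
Pair of sandals $32.34: clothing & footwear, under $300.00 → 0% → $0.00
Snow pants $148.64: clothing & footwear, under $300.00 → 0% → $0.00
Wool sweater $105.21: clothing & footwear, under $300.00 → 0% → $0.00
Winter coat $338.26: clothing & footwear, $300.00 or more → 5.75% → $19.44995
Tax on clothing & footwear: unrounded sum = $19.44995 → $19.45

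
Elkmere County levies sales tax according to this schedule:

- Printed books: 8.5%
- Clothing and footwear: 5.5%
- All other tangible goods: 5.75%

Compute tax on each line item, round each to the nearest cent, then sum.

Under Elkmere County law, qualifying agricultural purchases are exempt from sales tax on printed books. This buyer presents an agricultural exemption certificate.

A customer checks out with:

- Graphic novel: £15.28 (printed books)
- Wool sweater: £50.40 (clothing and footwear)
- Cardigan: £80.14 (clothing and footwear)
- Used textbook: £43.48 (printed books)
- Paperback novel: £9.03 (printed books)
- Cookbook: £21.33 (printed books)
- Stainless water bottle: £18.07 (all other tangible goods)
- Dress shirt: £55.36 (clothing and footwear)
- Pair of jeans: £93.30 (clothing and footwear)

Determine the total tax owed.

£16.39

Graphic novel £15.28: printed books, buyer-exempt → 0% → £0.00
Wool sweater £50.40: clothing and footwear → 5.5% → £2.77
Cardigan £80.14: clothing and footwear → 5.5% → £4.41
Used textbook £43.48: printed books, buyer-exempt → 0% → £0.00
Paperback novel £9.03: printed books, buyer-exempt → 0% → £0.00
Cookbook £21.33: printed books, buyer-exempt → 0% → £0.00
Stainless water bottle £18.07: all other tangible goods → 5.75% → £1.04
Dress shirt £55.36: clothing and footwear → 5.5% → £3.04
Pair of jeans £93.30: clothing and footwear → 5.5% → £5.13
Total tax = £2.77 + £4.41 + £1.04 + £3.04 + £5.13 = £16.39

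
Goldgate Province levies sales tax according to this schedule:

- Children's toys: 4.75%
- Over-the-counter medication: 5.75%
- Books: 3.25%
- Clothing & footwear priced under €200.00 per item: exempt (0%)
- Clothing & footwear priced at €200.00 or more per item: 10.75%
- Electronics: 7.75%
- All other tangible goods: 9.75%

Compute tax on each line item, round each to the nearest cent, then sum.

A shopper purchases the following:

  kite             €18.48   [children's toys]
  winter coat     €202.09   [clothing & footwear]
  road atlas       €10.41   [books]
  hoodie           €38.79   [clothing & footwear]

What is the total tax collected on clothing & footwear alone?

€21.72

Winter coat €202.09: clothing & footwear, €200.00 or more → 10.75% → €21.72
Hoodie €38.79: clothing & footwear, under €200.00 → 0% → €0.00
Tax on clothing & footwear = €21.72 + €0.00 = €21.72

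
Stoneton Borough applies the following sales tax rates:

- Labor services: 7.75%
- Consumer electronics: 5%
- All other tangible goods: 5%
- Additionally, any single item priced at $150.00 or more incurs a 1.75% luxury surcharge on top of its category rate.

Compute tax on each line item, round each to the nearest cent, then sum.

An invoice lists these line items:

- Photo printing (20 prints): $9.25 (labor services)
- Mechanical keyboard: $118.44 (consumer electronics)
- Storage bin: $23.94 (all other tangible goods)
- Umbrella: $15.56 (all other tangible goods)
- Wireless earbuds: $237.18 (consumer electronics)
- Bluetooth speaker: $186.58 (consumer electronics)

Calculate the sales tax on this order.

$37.22

Photo printing (20 prints) $9.25: labor services → 7.75% → $0.72
Mechanical keyboard $118.44: consumer electronics → 5% → $5.92
Storage bin $23.94: all other tangible goods → 5% → $1.20
Umbrella $15.56: all other tangible goods → 5% → $0.78
Wireless earbuds $237.18: consumer electronics → 5% + 1.75% surcharge = 6.75% → $16.01
Bluetooth speaker $186.58: consumer electronics → 5% + 1.75% surcharge = 6.75% → $12.59
Total tax = $0.72 + $5.92 + $1.20 + $0.78 + $16.01 + $12.59 = $37.22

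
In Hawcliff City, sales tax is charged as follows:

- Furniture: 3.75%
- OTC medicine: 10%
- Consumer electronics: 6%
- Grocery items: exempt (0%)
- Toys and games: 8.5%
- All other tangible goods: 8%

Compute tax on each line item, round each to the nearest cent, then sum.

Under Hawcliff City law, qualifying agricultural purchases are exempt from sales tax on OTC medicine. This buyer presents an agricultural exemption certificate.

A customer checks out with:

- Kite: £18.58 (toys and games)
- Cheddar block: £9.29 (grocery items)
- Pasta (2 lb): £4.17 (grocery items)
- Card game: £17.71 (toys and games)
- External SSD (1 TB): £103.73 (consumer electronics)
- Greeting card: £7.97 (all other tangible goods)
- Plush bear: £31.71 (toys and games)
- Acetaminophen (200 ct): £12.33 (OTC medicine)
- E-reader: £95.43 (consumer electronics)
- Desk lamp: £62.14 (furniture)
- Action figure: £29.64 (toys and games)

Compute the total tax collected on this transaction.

£23.23

Kite £18.58: toys and games → 8.5% → £1.58
Cheddar block £9.29: grocery items → 0% → £0.00
Pasta (2 lb) £4.17: grocery items → 0% → £0.00
Card game £17.71: toys and games → 8.5% → £1.51
External SSD (1 TB) £103.73: consumer electronics → 6% → £6.22
Greeting card £7.97: all other tangible goods → 8% → £0.64
Plush bear £31.71: toys and games → 8.5% → £2.70
Acetaminophen (200 ct) £12.33: OTC medicine, buyer-exempt → 0% → £0.00
E-reader £95.43: consumer electronics → 6% → £5.73
Desk lamp £62.14: furniture → 3.75% → £2.33
Action figure £29.64: toys and games → 8.5% → £2.52
Total tax = £1.58 + £1.51 + £6.22 + £0.64 + £2.70 + £5.73 + £2.33 + £2.52 = £23.23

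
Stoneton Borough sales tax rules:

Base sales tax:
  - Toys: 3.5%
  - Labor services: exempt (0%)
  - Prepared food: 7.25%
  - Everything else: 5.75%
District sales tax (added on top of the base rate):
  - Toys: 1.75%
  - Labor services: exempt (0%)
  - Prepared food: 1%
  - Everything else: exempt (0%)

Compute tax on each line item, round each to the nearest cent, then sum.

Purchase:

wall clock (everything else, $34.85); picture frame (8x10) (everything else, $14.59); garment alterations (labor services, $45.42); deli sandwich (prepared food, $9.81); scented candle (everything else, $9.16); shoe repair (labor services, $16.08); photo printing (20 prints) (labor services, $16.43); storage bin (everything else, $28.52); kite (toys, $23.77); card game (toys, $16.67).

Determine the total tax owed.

Wall clock $34.85: everything else → 5.75% + 0% district = 5.75% → $2.00
Picture frame (8x10) $14.59: everything else → 5.75% + 0% district = 5.75% → $0.84
Garment alterations $45.42: labor services → 0% + 0% district = 0% → $0.00
Deli sandwich $9.81: prepared food → 7.25% + 1% district = 8.25% → $0.81
Scented candle $9.16: everything else → 5.75% + 0% district = 5.75% → $0.53
Shoe repair $16.08: labor services → 0% + 0% district = 0% → $0.00
Photo printing (20 prints) $16.43: labor services → 0% + 0% district = 0% → $0.00
Storage bin $28.52: everything else → 5.75% + 0% district = 5.75% → $1.64
Kite $23.77: toys → 3.5% + 1.75% district = 5.25% → $1.25
Card game $16.67: toys → 3.5% + 1.75% district = 5.25% → $0.88
Total tax = $2.00 + $0.84 + $0.81 + $0.53 + $1.64 + $1.25 + $0.88 = $7.95

$7.95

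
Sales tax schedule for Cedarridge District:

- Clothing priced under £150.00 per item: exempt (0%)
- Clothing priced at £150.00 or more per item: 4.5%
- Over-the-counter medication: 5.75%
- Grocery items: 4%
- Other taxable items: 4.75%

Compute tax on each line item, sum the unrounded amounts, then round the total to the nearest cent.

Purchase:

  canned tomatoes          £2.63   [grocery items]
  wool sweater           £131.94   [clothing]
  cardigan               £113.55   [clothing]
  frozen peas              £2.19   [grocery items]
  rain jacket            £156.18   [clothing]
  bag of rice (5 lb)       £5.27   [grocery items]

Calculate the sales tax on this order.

Canned tomatoes £2.63: grocery items → 4% → £0.1052
Wool sweater £131.94: clothing, under £150.00 → 0% → £0.00
Cardigan £113.55: clothing, under £150.00 → 0% → £0.00
Frozen peas £2.19: grocery items → 4% → £0.0876
Rain jacket £156.18: clothing, £150.00 or more → 4.5% → £7.0281
Bag of rice (5 lb) £5.27: grocery items → 4% → £0.2108
Unrounded tax sum = £7.4317 → £7.43

£7.43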